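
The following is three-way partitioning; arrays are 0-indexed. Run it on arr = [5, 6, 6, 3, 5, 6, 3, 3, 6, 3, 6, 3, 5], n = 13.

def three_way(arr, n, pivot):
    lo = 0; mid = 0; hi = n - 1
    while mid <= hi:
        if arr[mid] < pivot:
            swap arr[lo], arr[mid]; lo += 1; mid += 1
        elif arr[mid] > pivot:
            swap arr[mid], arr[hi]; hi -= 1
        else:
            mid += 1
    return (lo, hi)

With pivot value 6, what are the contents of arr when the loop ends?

lo=0 mid=0 hi=12
5<6: swap(0,0), lo=1 mid=1 ⇒ [5, 6, 6, 3, 5, 6, 3, 3, 6, 3, 6, 3, 5]
6=6: mid=2
6=6: mid=3
3<6: swap(1,3), lo=2 mid=4 ⇒ [5, 3, 6, 6, 5, 6, 3, 3, 6, 3, 6, 3, 5]
5<6: swap(2,4), lo=3 mid=5 ⇒ [5, 3, 5, 6, 6, 6, 3, 3, 6, 3, 6, 3, 5]
6=6: mid=6
3<6: swap(3,6), lo=4 mid=7 ⇒ [5, 3, 5, 3, 6, 6, 6, 3, 6, 3, 6, 3, 5]
3<6: swap(4,7), lo=5 mid=8 ⇒ [5, 3, 5, 3, 3, 6, 6, 6, 6, 3, 6, 3, 5]
6=6: mid=9
3<6: swap(5,9), lo=6 mid=10 ⇒ [5, 3, 5, 3, 3, 3, 6, 6, 6, 6, 6, 3, 5]
6=6: mid=11
3<6: swap(6,11), lo=7 mid=12 ⇒ [5, 3, 5, 3, 3, 3, 3, 6, 6, 6, 6, 6, 5]
5<6: swap(7,12), lo=8 mid=13 ⇒ [5, 3, 5, 3, 3, 3, 3, 5, 6, 6, 6, 6, 6]
done. lo=8 hi=12; arr=[5, 3, 5, 3, 3, 3, 3, 5, 6, 6, 6, 6, 6]

[5, 3, 5, 3, 3, 3, 3, 5, 6, 6, 6, 6, 6]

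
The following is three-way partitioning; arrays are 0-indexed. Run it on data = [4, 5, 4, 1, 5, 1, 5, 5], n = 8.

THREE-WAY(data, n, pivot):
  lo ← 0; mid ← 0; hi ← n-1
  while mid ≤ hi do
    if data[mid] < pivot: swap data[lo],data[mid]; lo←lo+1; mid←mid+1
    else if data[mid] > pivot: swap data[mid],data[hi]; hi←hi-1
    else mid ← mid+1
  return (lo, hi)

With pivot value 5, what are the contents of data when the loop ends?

[4, 4, 1, 1, 5, 5, 5, 5]

lo=0 mid=0 hi=7
4<5: swap(0,0), lo=1 mid=1 ⇒ [4, 5, 4, 1, 5, 1, 5, 5]
5=5: mid=2
4<5: swap(1,2), lo=2 mid=3 ⇒ [4, 4, 5, 1, 5, 1, 5, 5]
1<5: swap(2,3), lo=3 mid=4 ⇒ [4, 4, 1, 5, 5, 1, 5, 5]
5=5: mid=5
1<5: swap(3,5), lo=4 mid=6 ⇒ [4, 4, 1, 1, 5, 5, 5, 5]
5=5: mid=7
5=5: mid=8
done. lo=4 hi=7; data=[4, 4, 1, 1, 5, 5, 5, 5]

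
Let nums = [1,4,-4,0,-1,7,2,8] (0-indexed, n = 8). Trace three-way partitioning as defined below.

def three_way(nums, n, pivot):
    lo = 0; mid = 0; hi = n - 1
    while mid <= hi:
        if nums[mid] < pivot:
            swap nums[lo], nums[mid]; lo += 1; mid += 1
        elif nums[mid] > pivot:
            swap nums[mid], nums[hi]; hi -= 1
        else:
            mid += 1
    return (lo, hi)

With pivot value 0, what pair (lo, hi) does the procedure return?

lo=0 mid=0 hi=7
1>0: swap(0,7), hi=6 ⇒ [8,4,-4,0,-1,7,2,1]
8>0: swap(0,6), hi=5 ⇒ [2,4,-4,0,-1,7,8,1]
2>0: swap(0,5), hi=4 ⇒ [7,4,-4,0,-1,2,8,1]
7>0: swap(0,4), hi=3 ⇒ [-1,4,-4,0,7,2,8,1]
-1<0: swap(0,0), lo=1 mid=1 ⇒ [-1,4,-4,0,7,2,8,1]
4>0: swap(1,3), hi=2 ⇒ [-1,0,-4,4,7,2,8,1]
0=0: mid=2
-4<0: swap(1,2), lo=2 mid=3 ⇒ [-1,-4,0,4,7,2,8,1]
done. lo=2 hi=2; nums=[-1,-4,0,4,7,2,8,1]

(2, 2)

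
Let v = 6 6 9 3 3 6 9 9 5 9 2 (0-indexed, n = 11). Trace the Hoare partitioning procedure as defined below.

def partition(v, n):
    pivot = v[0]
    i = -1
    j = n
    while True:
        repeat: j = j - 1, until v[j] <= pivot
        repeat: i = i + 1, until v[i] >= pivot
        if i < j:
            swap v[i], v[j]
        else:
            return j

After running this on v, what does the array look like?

pivot = v[0] = 6; i = -1, j = 11
j→10 (v[10]=2≤6), i→0 (v[0]=6≥6); i<j, swap → 2 6 9 3 3 6 9 9 5 9 6
j→8 (v[8]=5≤6), i→1 (v[1]=6≥6); i<j, swap → 2 5 9 3 3 6 9 9 6 9 6
j→5 (v[5]=6≤6), i→2 (v[2]=9≥6); i<j, swap → 2 5 6 3 3 9 9 9 6 9 6
j→4, i→5; i≥j, return j=4. v = 2 5 6 3 3 9 9 9 6 9 6

2 5 6 3 3 9 9 9 6 9 6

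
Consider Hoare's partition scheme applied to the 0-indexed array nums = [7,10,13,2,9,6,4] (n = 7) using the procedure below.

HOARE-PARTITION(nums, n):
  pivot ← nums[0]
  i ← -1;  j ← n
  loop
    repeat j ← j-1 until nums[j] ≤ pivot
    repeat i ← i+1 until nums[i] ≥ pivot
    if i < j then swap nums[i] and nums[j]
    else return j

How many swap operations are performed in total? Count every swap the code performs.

pivot = nums[0] = 7; i = -1, j = 7
j→6 (nums[6]=4≤7), i→0 (nums[0]=7≥7); i<j, swap → [4,10,13,2,9,6,7]
j→5 (nums[5]=6≤7), i→1 (nums[1]=10≥7); i<j, swap → [4,6,13,2,9,10,7]
j→3 (nums[3]=2≤7), i→2 (nums[2]=13≥7); i<j, swap → [4,6,2,13,9,10,7]
j→2, i→3; i≥j, return j=2. nums = [4,6,2,13,9,10,7]

3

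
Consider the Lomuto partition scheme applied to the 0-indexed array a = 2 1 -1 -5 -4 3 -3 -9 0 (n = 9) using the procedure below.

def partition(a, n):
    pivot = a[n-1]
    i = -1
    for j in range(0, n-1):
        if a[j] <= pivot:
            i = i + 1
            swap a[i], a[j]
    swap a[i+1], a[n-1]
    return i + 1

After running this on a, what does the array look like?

-1 -5 -4 -3 -9 0 1 2 3

pivot=0, i=-1
j=0: 2>0, skip
j=1: 1>0, skip
j=2: -1≤0, i=0, swap(0,2) ⇒ -1 1 2 -5 -4 3 -3 -9 0
j=3: -5≤0, i=1, swap(1,3) ⇒ -1 -5 2 1 -4 3 -3 -9 0
j=4: -4≤0, i=2, swap(2,4) ⇒ -1 -5 -4 1 2 3 -3 -9 0
j=5: 3>0, skip
j=6: -3≤0, i=3, swap(3,6) ⇒ -1 -5 -4 -3 2 3 1 -9 0
j=7: -9≤0, i=4, swap(4,7) ⇒ -1 -5 -4 -3 -9 3 1 2 0
swap(5,8) ⇒ -1 -5 -4 -3 -9 0 1 2 3; return 5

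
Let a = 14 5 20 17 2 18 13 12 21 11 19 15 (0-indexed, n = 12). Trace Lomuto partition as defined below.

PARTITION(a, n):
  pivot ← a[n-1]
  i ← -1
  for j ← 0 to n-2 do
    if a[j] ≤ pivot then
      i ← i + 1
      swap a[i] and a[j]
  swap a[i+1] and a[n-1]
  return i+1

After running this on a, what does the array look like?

14 5 2 13 12 11 15 20 21 18 19 17

pivot = a[11] = 15; i = -1
j=0: a[0]=14 ≤ 15 → i=0, swap a[0],a[0] (no change) → 14 5 20 17 2 18 13 12 21 11 19 15
j=1: a[1]=5 ≤ 15 → i=1, swap a[1],a[1] (no change) → 14 5 20 17 2 18 13 12 21 11 19 15
j=2: a[2]=20 > 15 → no swap
j=3: a[3]=17 > 15 → no swap
j=4: a[4]=2 ≤ 15 → i=2, swap a[2],a[4] → 14 5 2 17 20 18 13 12 21 11 19 15
j=5: a[5]=18 > 15 → no swap
j=6: a[6]=13 ≤ 15 → i=3, swap a[3],a[6] → 14 5 2 13 20 18 17 12 21 11 19 15
j=7: a[7]=12 ≤ 15 → i=4, swap a[4],a[7] → 14 5 2 13 12 18 17 20 21 11 19 15
j=8: a[8]=21 > 15 → no swap
j=9: a[9]=11 ≤ 15 → i=5, swap a[5],a[9] → 14 5 2 13 12 11 17 20 21 18 19 15
j=10: a[10]=19 > 15 → no swap
final swap a[6],a[11] → 14 5 2 13 12 11 15 20 21 18 19 17; return 6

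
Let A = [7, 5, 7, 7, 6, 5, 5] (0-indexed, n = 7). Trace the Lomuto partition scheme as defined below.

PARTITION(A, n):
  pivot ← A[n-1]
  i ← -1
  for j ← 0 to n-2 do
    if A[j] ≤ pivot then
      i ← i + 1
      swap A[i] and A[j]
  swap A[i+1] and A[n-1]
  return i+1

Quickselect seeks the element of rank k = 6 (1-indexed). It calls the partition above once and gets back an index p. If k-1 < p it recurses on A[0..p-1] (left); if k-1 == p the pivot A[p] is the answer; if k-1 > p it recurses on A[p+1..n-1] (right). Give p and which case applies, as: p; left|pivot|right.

2; right

pivot=5, i=-1
j=0: 7>5, skip
j=1: 5≤5, i=0, swap(0,1) ⇒ [5, 7, 7, 7, 6, 5, 5]
j=2: 7>5, skip
j=3: 7>5, skip
j=4: 6>5, skip
j=5: 5≤5, i=1, swap(1,5) ⇒ [5, 5, 7, 7, 6, 7, 5]
swap(2,6) ⇒ [5, 5, 5, 7, 6, 7, 7]; return 2
p = 2; k-1 = 5 > 2 ⇒ right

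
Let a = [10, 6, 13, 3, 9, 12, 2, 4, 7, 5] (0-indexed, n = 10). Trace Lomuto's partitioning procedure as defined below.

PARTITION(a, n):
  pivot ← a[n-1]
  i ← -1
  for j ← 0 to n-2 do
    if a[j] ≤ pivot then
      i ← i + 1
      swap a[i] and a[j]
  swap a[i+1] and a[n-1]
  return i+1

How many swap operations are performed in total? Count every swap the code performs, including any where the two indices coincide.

4

pivot = a[9] = 5; i = -1
j=0: a[0]=10 > 5 → no swap
j=1: a[1]=6 > 5 → no swap
j=2: a[2]=13 > 5 → no swap
j=3: a[3]=3 ≤ 5 → i=0, swap a[0],a[3] → [3, 6, 13, 10, 9, 12, 2, 4, 7, 5]
j=4: a[4]=9 > 5 → no swap
j=5: a[5]=12 > 5 → no swap
j=6: a[6]=2 ≤ 5 → i=1, swap a[1],a[6] → [3, 2, 13, 10, 9, 12, 6, 4, 7, 5]
j=7: a[7]=4 ≤ 5 → i=2, swap a[2],a[7] → [3, 2, 4, 10, 9, 12, 6, 13, 7, 5]
j=8: a[8]=7 > 5 → no swap
final swap a[3],a[9] → [3, 2, 4, 5, 9, 12, 6, 13, 7, 10]; return 3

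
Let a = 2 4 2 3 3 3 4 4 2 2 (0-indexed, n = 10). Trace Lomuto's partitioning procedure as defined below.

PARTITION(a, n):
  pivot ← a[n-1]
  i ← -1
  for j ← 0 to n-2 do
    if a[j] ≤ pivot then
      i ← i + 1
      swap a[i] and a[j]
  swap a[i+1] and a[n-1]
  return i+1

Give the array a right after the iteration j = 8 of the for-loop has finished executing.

pivot=2, i=-1
j=0: 2≤2, i=0, swap(0,0) ⇒ 2 4 2 3 3 3 4 4 2 2
j=1: 4>2, skip
j=2: 2≤2, i=1, swap(1,2) ⇒ 2 2 4 3 3 3 4 4 2 2
j=3: 3>2, skip
j=4: 3>2, skip
j=5: 3>2, skip
j=6: 4>2, skip
j=7: 4>2, skip
j=8: 2≤2, i=2, swap(2,8) ⇒ 2 2 2 3 3 3 4 4 4 2
(after j=8) a = 2 2 2 3 3 3 4 4 4 2

2 2 2 3 3 3 4 4 4 2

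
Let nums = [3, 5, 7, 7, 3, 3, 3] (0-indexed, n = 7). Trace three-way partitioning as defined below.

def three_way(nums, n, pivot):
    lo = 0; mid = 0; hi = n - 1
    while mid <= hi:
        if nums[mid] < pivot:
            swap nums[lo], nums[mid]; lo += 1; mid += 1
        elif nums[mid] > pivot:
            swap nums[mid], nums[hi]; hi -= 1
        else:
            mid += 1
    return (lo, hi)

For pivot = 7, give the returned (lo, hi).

(5, 6)

pivot = 7; lo=0, mid=0, hi=6
nums[mid]=3<7: swap nums[0],nums[0]; lo=1,mid=1 → [3, 5, 7, 7, 3, 3, 3]
nums[mid]=5<7: swap nums[1],nums[1]; lo=2,mid=2 → [3, 5, 7, 7, 3, 3, 3]
nums[mid]=7=7: mid=3
nums[mid]=7=7: mid=4
nums[mid]=3<7: swap nums[2],nums[4]; lo=3,mid=5 → [3, 5, 3, 7, 7, 3, 3]
nums[mid]=3<7: swap nums[3],nums[5]; lo=4,mid=6 → [3, 5, 3, 3, 7, 7, 3]
nums[mid]=3<7: swap nums[4],nums[6]; lo=5,mid=7 → [3, 5, 3, 3, 3, 7, 7]
end: lo=5, hi=6; nums = [3, 5, 3, 3, 3, 7, 7]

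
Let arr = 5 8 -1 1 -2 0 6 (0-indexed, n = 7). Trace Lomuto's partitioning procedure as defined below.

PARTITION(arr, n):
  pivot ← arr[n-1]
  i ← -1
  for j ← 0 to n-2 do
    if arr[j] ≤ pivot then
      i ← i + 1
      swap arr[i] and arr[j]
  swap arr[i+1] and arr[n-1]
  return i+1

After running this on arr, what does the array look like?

pivot = arr[6] = 6; i = -1
j=0: arr[0]=5 ≤ 6 → i=0, swap arr[0],arr[0] (no change) → 5 8 -1 1 -2 0 6
j=1: arr[1]=8 > 6 → no swap
j=2: arr[2]=-1 ≤ 6 → i=1, swap arr[1],arr[2] → 5 -1 8 1 -2 0 6
j=3: arr[3]=1 ≤ 6 → i=2, swap arr[2],arr[3] → 5 -1 1 8 -2 0 6
j=4: arr[4]=-2 ≤ 6 → i=3, swap arr[3],arr[4] → 5 -1 1 -2 8 0 6
j=5: arr[5]=0 ≤ 6 → i=4, swap arr[4],arr[5] → 5 -1 1 -2 0 8 6
final swap arr[5],arr[6] → 5 -1 1 -2 0 6 8; return 5

5 -1 1 -2 0 6 8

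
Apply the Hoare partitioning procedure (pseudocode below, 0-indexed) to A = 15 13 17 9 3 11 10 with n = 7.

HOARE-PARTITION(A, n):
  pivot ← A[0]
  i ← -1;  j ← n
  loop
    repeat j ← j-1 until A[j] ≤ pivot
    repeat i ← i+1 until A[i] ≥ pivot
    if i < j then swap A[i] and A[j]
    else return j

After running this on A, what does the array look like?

10 13 11 9 3 17 15

pivot=15
j stops at 6 (10), i stops at 0 (15); swap ⇒ 10 13 17 9 3 11 15
j stops at 5 (11), i stops at 2 (17); swap ⇒ 10 13 11 9 3 17 15
j stops at 4, i stops at 5; i≥j ⇒ return 4. A=10 13 11 9 3 17 15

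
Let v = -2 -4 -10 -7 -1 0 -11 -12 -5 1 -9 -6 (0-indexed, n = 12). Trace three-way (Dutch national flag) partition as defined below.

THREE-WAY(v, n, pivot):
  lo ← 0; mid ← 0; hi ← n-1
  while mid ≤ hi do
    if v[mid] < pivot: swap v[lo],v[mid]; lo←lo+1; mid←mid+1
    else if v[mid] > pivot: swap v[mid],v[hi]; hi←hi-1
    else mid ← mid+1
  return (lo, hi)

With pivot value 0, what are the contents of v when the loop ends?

lo=0 mid=0 hi=11
-2<0: swap(0,0), lo=1 mid=1 ⇒ -2 -4 -10 -7 -1 0 -11 -12 -5 1 -9 -6
-4<0: swap(1,1), lo=2 mid=2 ⇒ -2 -4 -10 -7 -1 0 -11 -12 -5 1 -9 -6
-10<0: swap(2,2), lo=3 mid=3 ⇒ -2 -4 -10 -7 -1 0 -11 -12 -5 1 -9 -6
-7<0: swap(3,3), lo=4 mid=4 ⇒ -2 -4 -10 -7 -1 0 -11 -12 -5 1 -9 -6
-1<0: swap(4,4), lo=5 mid=5 ⇒ -2 -4 -10 -7 -1 0 -11 -12 -5 1 -9 -6
0=0: mid=6
-11<0: swap(5,6), lo=6 mid=7 ⇒ -2 -4 -10 -7 -1 -11 0 -12 -5 1 -9 -6
-12<0: swap(6,7), lo=7 mid=8 ⇒ -2 -4 -10 -7 -1 -11 -12 0 -5 1 -9 -6
-5<0: swap(7,8), lo=8 mid=9 ⇒ -2 -4 -10 -7 -1 -11 -12 -5 0 1 -9 -6
1>0: swap(9,11), hi=10 ⇒ -2 -4 -10 -7 -1 -11 -12 -5 0 -6 -9 1
-6<0: swap(8,9), lo=9 mid=10 ⇒ -2 -4 -10 -7 -1 -11 -12 -5 -6 0 -9 1
-9<0: swap(9,10), lo=10 mid=11 ⇒ -2 -4 -10 -7 -1 -11 -12 -5 -6 -9 0 1
done. lo=10 hi=10; v=-2 -4 -10 -7 -1 -11 -12 -5 -6 -9 0 1

-2 -4 -10 -7 -1 -11 -12 -5 -6 -9 0 1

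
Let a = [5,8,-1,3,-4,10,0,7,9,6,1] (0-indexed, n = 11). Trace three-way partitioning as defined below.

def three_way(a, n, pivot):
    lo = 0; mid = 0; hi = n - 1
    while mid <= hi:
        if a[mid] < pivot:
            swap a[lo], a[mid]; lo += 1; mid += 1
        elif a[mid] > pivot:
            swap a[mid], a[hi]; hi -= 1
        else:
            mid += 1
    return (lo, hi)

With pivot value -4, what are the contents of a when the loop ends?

[-4,-1,3,8,10,0,7,9,6,1,5]

lo=0 mid=0 hi=10
5>-4: swap(0,10), hi=9 ⇒ [1,8,-1,3,-4,10,0,7,9,6,5]
1>-4: swap(0,9), hi=8 ⇒ [6,8,-1,3,-4,10,0,7,9,1,5]
6>-4: swap(0,8), hi=7 ⇒ [9,8,-1,3,-4,10,0,7,6,1,5]
9>-4: swap(0,7), hi=6 ⇒ [7,8,-1,3,-4,10,0,9,6,1,5]
7>-4: swap(0,6), hi=5 ⇒ [0,8,-1,3,-4,10,7,9,6,1,5]
0>-4: swap(0,5), hi=4 ⇒ [10,8,-1,3,-4,0,7,9,6,1,5]
10>-4: swap(0,4), hi=3 ⇒ [-4,8,-1,3,10,0,7,9,6,1,5]
-4=-4: mid=1
8>-4: swap(1,3), hi=2 ⇒ [-4,3,-1,8,10,0,7,9,6,1,5]
3>-4: swap(1,2), hi=1 ⇒ [-4,-1,3,8,10,0,7,9,6,1,5]
-1>-4: swap(1,1), hi=0 ⇒ [-4,-1,3,8,10,0,7,9,6,1,5]
done. lo=0 hi=0; a=[-4,-1,3,8,10,0,7,9,6,1,5]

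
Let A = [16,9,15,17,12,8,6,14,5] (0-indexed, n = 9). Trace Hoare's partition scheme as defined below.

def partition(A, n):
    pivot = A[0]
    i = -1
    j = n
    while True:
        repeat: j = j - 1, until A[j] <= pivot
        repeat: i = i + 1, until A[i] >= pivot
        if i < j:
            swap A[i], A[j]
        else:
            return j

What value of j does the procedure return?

6

pivot=16
j stops at 8 (5), i stops at 0 (16); swap ⇒ [5,9,15,17,12,8,6,14,16]
j stops at 7 (14), i stops at 3 (17); swap ⇒ [5,9,15,14,12,8,6,17,16]
j stops at 6, i stops at 7; i≥j ⇒ return 6. A=[5,9,15,14,12,8,6,17,16]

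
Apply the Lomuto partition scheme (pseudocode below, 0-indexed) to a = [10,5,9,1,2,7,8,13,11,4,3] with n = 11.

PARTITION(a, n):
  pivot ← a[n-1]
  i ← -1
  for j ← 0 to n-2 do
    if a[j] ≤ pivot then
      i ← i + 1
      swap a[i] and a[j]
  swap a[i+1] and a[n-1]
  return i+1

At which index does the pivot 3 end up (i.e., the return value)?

pivot = a[10] = 3; i = -1
j=0: a[0]=10 > 3 → no swap
j=1: a[1]=5 > 3 → no swap
j=2: a[2]=9 > 3 → no swap
j=3: a[3]=1 ≤ 3 → i=0, swap a[0],a[3] → [1,5,9,10,2,7,8,13,11,4,3]
j=4: a[4]=2 ≤ 3 → i=1, swap a[1],a[4] → [1,2,9,10,5,7,8,13,11,4,3]
j=5: a[5]=7 > 3 → no swap
j=6: a[6]=8 > 3 → no swap
j=7: a[7]=13 > 3 → no swap
j=8: a[8]=11 > 3 → no swap
j=9: a[9]=4 > 3 → no swap
final swap a[2],a[10] → [1,2,3,10,5,7,8,13,11,4,9]; return 2

2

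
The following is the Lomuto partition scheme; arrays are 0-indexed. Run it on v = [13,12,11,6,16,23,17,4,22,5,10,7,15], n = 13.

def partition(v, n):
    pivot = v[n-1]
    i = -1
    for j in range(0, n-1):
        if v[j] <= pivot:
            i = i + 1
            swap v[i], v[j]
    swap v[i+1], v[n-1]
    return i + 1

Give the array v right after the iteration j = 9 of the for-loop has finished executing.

[13,12,11,6,4,5,17,16,22,23,10,7,15]

pivot=15, i=-1
j=0: 13≤15, i=0, swap(0,0) ⇒ [13,12,11,6,16,23,17,4,22,5,10,7,15]
j=1: 12≤15, i=1, swap(1,1) ⇒ [13,12,11,6,16,23,17,4,22,5,10,7,15]
j=2: 11≤15, i=2, swap(2,2) ⇒ [13,12,11,6,16,23,17,4,22,5,10,7,15]
j=3: 6≤15, i=3, swap(3,3) ⇒ [13,12,11,6,16,23,17,4,22,5,10,7,15]
j=4: 16>15, skip
j=5: 23>15, skip
j=6: 17>15, skip
j=7: 4≤15, i=4, swap(4,7) ⇒ [13,12,11,6,4,23,17,16,22,5,10,7,15]
j=8: 22>15, skip
j=9: 5≤15, i=5, swap(5,9) ⇒ [13,12,11,6,4,5,17,16,22,23,10,7,15]
(after j=9) v = [13,12,11,6,4,5,17,16,22,23,10,7,15]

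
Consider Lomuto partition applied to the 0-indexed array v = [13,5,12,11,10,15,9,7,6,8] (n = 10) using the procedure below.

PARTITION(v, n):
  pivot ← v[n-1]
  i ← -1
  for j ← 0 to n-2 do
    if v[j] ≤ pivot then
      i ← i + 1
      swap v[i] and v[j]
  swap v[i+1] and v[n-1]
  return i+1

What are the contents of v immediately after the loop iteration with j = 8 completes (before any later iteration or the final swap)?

pivot = v[9] = 8; i = -1
j=0: v[0]=13 > 8 → no swap
j=1: v[1]=5 ≤ 8 → i=0, swap v[0],v[1] → [5,13,12,11,10,15,9,7,6,8]
j=2: v[2]=12 > 8 → no swap
j=3: v[3]=11 > 8 → no swap
j=4: v[4]=10 > 8 → no swap
j=5: v[5]=15 > 8 → no swap
j=6: v[6]=9 > 8 → no swap
j=7: v[7]=7 ≤ 8 → i=1, swap v[1],v[7] → [5,7,12,11,10,15,9,13,6,8]
j=8: v[8]=6 ≤ 8 → i=2, swap v[2],v[8] → [5,7,6,11,10,15,9,13,12,8]
(after j=8) v = [5,7,6,11,10,15,9,13,12,8]

[5,7,6,11,10,15,9,13,12,8]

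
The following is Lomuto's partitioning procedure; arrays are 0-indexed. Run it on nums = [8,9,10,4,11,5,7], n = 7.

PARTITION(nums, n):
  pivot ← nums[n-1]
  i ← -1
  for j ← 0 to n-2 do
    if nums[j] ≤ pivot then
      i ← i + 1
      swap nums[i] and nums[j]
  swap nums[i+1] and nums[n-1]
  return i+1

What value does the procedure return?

2

pivot=7, i=-1
j=0: 8>7, skip
j=1: 9>7, skip
j=2: 10>7, skip
j=3: 4≤7, i=0, swap(0,3) ⇒ [4,9,10,8,11,5,7]
j=4: 11>7, skip
j=5: 5≤7, i=1, swap(1,5) ⇒ [4,5,10,8,11,9,7]
swap(2,6) ⇒ [4,5,7,8,11,9,10]; return 2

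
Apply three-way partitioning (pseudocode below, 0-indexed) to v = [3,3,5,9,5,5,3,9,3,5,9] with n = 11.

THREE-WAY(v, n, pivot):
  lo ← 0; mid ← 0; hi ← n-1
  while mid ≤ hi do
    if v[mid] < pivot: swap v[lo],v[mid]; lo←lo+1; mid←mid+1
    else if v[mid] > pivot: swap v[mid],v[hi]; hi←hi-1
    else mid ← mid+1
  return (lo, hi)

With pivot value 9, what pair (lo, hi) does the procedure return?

(8, 10)

pivot = 9; lo=0, mid=0, hi=10
v[mid]=3<9: swap v[0],v[0]; lo=1,mid=1 → [3,3,5,9,5,5,3,9,3,5,9]
v[mid]=3<9: swap v[1],v[1]; lo=2,mid=2 → [3,3,5,9,5,5,3,9,3,5,9]
v[mid]=5<9: swap v[2],v[2]; lo=3,mid=3 → [3,3,5,9,5,5,3,9,3,5,9]
v[mid]=9=9: mid=4
v[mid]=5<9: swap v[3],v[4]; lo=4,mid=5 → [3,3,5,5,9,5,3,9,3,5,9]
v[mid]=5<9: swap v[4],v[5]; lo=5,mid=6 → [3,3,5,5,5,9,3,9,3,5,9]
v[mid]=3<9: swap v[5],v[6]; lo=6,mid=7 → [3,3,5,5,5,3,9,9,3,5,9]
v[mid]=9=9: mid=8
v[mid]=3<9: swap v[6],v[8]; lo=7,mid=9 → [3,3,5,5,5,3,3,9,9,5,9]
v[mid]=5<9: swap v[7],v[9]; lo=8,mid=10 → [3,3,5,5,5,3,3,5,9,9,9]
v[mid]=9=9: mid=11
end: lo=8, hi=10; v = [3,3,5,5,5,3,3,5,9,9,9]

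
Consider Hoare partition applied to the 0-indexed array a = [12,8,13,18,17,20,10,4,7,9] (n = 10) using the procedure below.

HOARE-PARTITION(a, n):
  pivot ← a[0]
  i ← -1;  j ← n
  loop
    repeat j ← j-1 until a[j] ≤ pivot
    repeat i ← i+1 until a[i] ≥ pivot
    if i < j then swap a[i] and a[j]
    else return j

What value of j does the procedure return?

4

pivot = a[0] = 12; i = -1, j = 10
j→9 (a[9]=9≤12), i→0 (a[0]=12≥12); i<j, swap → [9,8,13,18,17,20,10,4,7,12]
j→8 (a[8]=7≤12), i→2 (a[2]=13≥12); i<j, swap → [9,8,7,18,17,20,10,4,13,12]
j→7 (a[7]=4≤12), i→3 (a[3]=18≥12); i<j, swap → [9,8,7,4,17,20,10,18,13,12]
j→6 (a[6]=10≤12), i→4 (a[4]=17≥12); i<j, swap → [9,8,7,4,10,20,17,18,13,12]
j→4, i→5; i≥j, return j=4. a = [9,8,7,4,10,20,17,18,13,12]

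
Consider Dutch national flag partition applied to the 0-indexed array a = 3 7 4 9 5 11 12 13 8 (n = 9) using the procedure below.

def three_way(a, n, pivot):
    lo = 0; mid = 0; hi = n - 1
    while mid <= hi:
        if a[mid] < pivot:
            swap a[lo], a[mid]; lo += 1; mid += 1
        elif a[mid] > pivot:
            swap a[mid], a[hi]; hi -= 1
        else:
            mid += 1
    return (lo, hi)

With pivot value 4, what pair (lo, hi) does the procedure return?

pivot = 4; lo=0, mid=0, hi=8
a[mid]=3<4: swap a[0],a[0]; lo=1,mid=1 → 3 7 4 9 5 11 12 13 8
a[mid]=7>4: swap a[1],a[8]; hi=7 → 3 8 4 9 5 11 12 13 7
a[mid]=8>4: swap a[1],a[7]; hi=6 → 3 13 4 9 5 11 12 8 7
a[mid]=13>4: swap a[1],a[6]; hi=5 → 3 12 4 9 5 11 13 8 7
a[mid]=12>4: swap a[1],a[5]; hi=4 → 3 11 4 9 5 12 13 8 7
a[mid]=11>4: swap a[1],a[4]; hi=3 → 3 5 4 9 11 12 13 8 7
a[mid]=5>4: swap a[1],a[3]; hi=2 → 3 9 4 5 11 12 13 8 7
a[mid]=9>4: swap a[1],a[2]; hi=1 → 3 4 9 5 11 12 13 8 7
a[mid]=4=4: mid=2
end: lo=1, hi=1; a = 3 4 9 5 11 12 13 8 7

(1, 1)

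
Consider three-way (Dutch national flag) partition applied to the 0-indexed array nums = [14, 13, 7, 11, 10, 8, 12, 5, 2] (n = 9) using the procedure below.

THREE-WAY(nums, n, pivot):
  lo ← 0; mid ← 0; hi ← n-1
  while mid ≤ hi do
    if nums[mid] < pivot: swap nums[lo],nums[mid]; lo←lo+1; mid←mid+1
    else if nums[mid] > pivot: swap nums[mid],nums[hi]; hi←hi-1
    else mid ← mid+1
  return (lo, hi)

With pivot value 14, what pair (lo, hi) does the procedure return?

pivot = 14; lo=0, mid=0, hi=8
nums[mid]=14=14: mid=1
nums[mid]=13<14: swap nums[0],nums[1]; lo=1,mid=2 → [13, 14, 7, 11, 10, 8, 12, 5, 2]
nums[mid]=7<14: swap nums[1],nums[2]; lo=2,mid=3 → [13, 7, 14, 11, 10, 8, 12, 5, 2]
nums[mid]=11<14: swap nums[2],nums[3]; lo=3,mid=4 → [13, 7, 11, 14, 10, 8, 12, 5, 2]
nums[mid]=10<14: swap nums[3],nums[4]; lo=4,mid=5 → [13, 7, 11, 10, 14, 8, 12, 5, 2]
nums[mid]=8<14: swap nums[4],nums[5]; lo=5,mid=6 → [13, 7, 11, 10, 8, 14, 12, 5, 2]
nums[mid]=12<14: swap nums[5],nums[6]; lo=6,mid=7 → [13, 7, 11, 10, 8, 12, 14, 5, 2]
nums[mid]=5<14: swap nums[6],nums[7]; lo=7,mid=8 → [13, 7, 11, 10, 8, 12, 5, 14, 2]
nums[mid]=2<14: swap nums[7],nums[8]; lo=8,mid=9 → [13, 7, 11, 10, 8, 12, 5, 2, 14]
end: lo=8, hi=8; nums = [13, 7, 11, 10, 8, 12, 5, 2, 14]

(8, 8)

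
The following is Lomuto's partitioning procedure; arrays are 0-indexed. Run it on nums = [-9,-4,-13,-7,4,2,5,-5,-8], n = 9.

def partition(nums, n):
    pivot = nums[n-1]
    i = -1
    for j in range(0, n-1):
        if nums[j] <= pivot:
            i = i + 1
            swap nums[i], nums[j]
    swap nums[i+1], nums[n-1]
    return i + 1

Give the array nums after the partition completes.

pivot = nums[8] = -8; i = -1
j=0: nums[0]=-9 ≤ -8 → i=0, swap nums[0],nums[0] (no change) → [-9,-4,-13,-7,4,2,5,-5,-8]
j=1: nums[1]=-4 > -8 → no swap
j=2: nums[2]=-13 ≤ -8 → i=1, swap nums[1],nums[2] → [-9,-13,-4,-7,4,2,5,-5,-8]
j=3: nums[3]=-7 > -8 → no swap
j=4: nums[4]=4 > -8 → no swap
j=5: nums[5]=2 > -8 → no swap
j=6: nums[6]=5 > -8 → no swap
j=7: nums[7]=-5 > -8 → no swap
final swap nums[2],nums[8] → [-9,-13,-8,-7,4,2,5,-5,-4]; return 2

[-9,-13,-8,-7,4,2,5,-5,-4]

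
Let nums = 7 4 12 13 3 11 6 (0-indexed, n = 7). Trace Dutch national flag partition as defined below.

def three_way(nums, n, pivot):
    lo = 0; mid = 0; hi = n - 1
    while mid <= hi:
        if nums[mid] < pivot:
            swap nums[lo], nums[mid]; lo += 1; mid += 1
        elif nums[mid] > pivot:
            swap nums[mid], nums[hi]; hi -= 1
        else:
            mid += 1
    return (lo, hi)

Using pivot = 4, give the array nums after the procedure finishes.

pivot = 4; lo=0, mid=0, hi=6
nums[mid]=7>4: swap nums[0],nums[6]; hi=5 → 6 4 12 13 3 11 7
nums[mid]=6>4: swap nums[0],nums[5]; hi=4 → 11 4 12 13 3 6 7
nums[mid]=11>4: swap nums[0],nums[4]; hi=3 → 3 4 12 13 11 6 7
nums[mid]=3<4: swap nums[0],nums[0]; lo=1,mid=1 → 3 4 12 13 11 6 7
nums[mid]=4=4: mid=2
nums[mid]=12>4: swap nums[2],nums[3]; hi=2 → 3 4 13 12 11 6 7
nums[mid]=13>4: swap nums[2],nums[2]; hi=1 → 3 4 13 12 11 6 7
end: lo=1, hi=1; nums = 3 4 13 12 11 6 7

3 4 13 12 11 6 7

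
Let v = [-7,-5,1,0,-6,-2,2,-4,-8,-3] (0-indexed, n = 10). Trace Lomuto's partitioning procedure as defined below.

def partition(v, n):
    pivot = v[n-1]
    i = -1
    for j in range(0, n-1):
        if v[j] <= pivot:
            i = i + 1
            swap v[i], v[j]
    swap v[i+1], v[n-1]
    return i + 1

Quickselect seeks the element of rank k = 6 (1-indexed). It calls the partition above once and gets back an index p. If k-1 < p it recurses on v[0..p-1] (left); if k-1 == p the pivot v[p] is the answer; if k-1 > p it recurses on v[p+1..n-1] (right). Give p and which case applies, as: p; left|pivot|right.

pivot = v[9] = -3; i = -1
j=0: v[0]=-7 ≤ -3 → i=0, swap v[0],v[0] (no change) → [-7,-5,1,0,-6,-2,2,-4,-8,-3]
j=1: v[1]=-5 ≤ -3 → i=1, swap v[1],v[1] (no change) → [-7,-5,1,0,-6,-2,2,-4,-8,-3]
j=2: v[2]=1 > -3 → no swap
j=3: v[3]=0 > -3 → no swap
j=4: v[4]=-6 ≤ -3 → i=2, swap v[2],v[4] → [-7,-5,-6,0,1,-2,2,-4,-8,-3]
j=5: v[5]=-2 > -3 → no swap
j=6: v[6]=2 > -3 → no swap
j=7: v[7]=-4 ≤ -3 → i=3, swap v[3],v[7] → [-7,-5,-6,-4,1,-2,2,0,-8,-3]
j=8: v[8]=-8 ≤ -3 → i=4, swap v[4],v[8] → [-7,-5,-6,-4,-8,-2,2,0,1,-3]
final swap v[5],v[9] → [-7,-5,-6,-4,-8,-3,2,0,1,-2]; return 5
p = 5; k-1 = 5 == 5 ⇒ pivot

5; pivot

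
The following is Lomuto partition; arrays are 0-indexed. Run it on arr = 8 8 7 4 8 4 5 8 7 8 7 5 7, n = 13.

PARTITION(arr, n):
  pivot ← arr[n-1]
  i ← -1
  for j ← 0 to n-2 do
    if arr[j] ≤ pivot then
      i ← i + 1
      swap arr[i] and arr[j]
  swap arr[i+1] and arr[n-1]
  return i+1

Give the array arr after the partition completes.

7 4 4 5 7 7 5 7 8 8 8 8 8

pivot=7, i=-1
j=0: 8>7, skip
j=1: 8>7, skip
j=2: 7≤7, i=0, swap(0,2) ⇒ 7 8 8 4 8 4 5 8 7 8 7 5 7
j=3: 4≤7, i=1, swap(1,3) ⇒ 7 4 8 8 8 4 5 8 7 8 7 5 7
j=4: 8>7, skip
j=5: 4≤7, i=2, swap(2,5) ⇒ 7 4 4 8 8 8 5 8 7 8 7 5 7
j=6: 5≤7, i=3, swap(3,6) ⇒ 7 4 4 5 8 8 8 8 7 8 7 5 7
j=7: 8>7, skip
j=8: 7≤7, i=4, swap(4,8) ⇒ 7 4 4 5 7 8 8 8 8 8 7 5 7
j=9: 8>7, skip
j=10: 7≤7, i=5, swap(5,10) ⇒ 7 4 4 5 7 7 8 8 8 8 8 5 7
j=11: 5≤7, i=6, swap(6,11) ⇒ 7 4 4 5 7 7 5 8 8 8 8 8 7
swap(7,12) ⇒ 7 4 4 5 7 7 5 7 8 8 8 8 8; return 7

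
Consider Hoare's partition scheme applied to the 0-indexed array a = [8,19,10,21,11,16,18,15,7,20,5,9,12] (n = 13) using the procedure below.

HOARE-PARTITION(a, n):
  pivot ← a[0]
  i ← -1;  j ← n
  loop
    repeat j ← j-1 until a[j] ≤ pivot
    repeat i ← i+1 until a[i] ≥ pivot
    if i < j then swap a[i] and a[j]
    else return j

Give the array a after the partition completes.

[5,7,10,21,11,16,18,15,19,20,8,9,12]

pivot=8
j stops at 10 (5), i stops at 0 (8); swap ⇒ [5,19,10,21,11,16,18,15,7,20,8,9,12]
j stops at 8 (7), i stops at 1 (19); swap ⇒ [5,7,10,21,11,16,18,15,19,20,8,9,12]
j stops at 1, i stops at 2; i≥j ⇒ return 1. a=[5,7,10,21,11,16,18,15,19,20,8,9,12]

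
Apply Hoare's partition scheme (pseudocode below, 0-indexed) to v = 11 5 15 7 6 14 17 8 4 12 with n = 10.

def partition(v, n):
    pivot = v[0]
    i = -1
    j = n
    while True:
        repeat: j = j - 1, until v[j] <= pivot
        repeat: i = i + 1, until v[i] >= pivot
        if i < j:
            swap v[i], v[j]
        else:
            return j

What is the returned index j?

pivot = v[0] = 11; i = -1, j = 10
j→8 (v[8]=4≤11), i→0 (v[0]=11≥11); i<j, swap → 4 5 15 7 6 14 17 8 11 12
j→7 (v[7]=8≤11), i→2 (v[2]=15≥11); i<j, swap → 4 5 8 7 6 14 17 15 11 12
j→4, i→5; i≥j, return j=4. v = 4 5 8 7 6 14 17 15 11 12

4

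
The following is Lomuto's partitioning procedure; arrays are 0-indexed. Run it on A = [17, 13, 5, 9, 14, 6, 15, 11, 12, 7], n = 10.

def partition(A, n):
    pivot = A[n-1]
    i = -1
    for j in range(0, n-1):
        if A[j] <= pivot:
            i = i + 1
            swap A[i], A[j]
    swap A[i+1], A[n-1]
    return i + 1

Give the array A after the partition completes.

pivot = A[9] = 7; i = -1
j=0: A[0]=17 > 7 → no swap
j=1: A[1]=13 > 7 → no swap
j=2: A[2]=5 ≤ 7 → i=0, swap A[0],A[2] → [5, 13, 17, 9, 14, 6, 15, 11, 12, 7]
j=3: A[3]=9 > 7 → no swap
j=4: A[4]=14 > 7 → no swap
j=5: A[5]=6 ≤ 7 → i=1, swap A[1],A[5] → [5, 6, 17, 9, 14, 13, 15, 11, 12, 7]
j=6: A[6]=15 > 7 → no swap
j=7: A[7]=11 > 7 → no swap
j=8: A[8]=12 > 7 → no swap
final swap A[2],A[9] → [5, 6, 7, 9, 14, 13, 15, 11, 12, 17]; return 2

[5, 6, 7, 9, 14, 13, 15, 11, 12, 17]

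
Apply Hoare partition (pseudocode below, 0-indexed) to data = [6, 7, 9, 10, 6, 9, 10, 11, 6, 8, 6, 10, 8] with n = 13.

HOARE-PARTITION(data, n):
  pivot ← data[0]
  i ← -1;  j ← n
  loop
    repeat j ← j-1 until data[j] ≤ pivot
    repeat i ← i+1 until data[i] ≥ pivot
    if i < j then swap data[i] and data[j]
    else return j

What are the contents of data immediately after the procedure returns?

pivot=6
j stops at 10 (6), i stops at 0 (6); swap ⇒ [6, 7, 9, 10, 6, 9, 10, 11, 6, 8, 6, 10, 8]
j stops at 8 (6), i stops at 1 (7); swap ⇒ [6, 6, 9, 10, 6, 9, 10, 11, 7, 8, 6, 10, 8]
j stops at 4 (6), i stops at 2 (9); swap ⇒ [6, 6, 6, 10, 9, 9, 10, 11, 7, 8, 6, 10, 8]
j stops at 2, i stops at 3; i≥j ⇒ return 2. data=[6, 6, 6, 10, 9, 9, 10, 11, 7, 8, 6, 10, 8]

[6, 6, 6, 10, 9, 9, 10, 11, 7, 8, 6, 10, 8]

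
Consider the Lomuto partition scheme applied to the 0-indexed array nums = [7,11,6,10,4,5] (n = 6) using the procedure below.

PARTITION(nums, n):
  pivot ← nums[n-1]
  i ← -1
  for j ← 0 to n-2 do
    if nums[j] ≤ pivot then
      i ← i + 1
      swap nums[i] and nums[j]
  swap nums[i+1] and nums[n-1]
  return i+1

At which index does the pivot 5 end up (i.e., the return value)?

1

pivot = nums[5] = 5; i = -1
j=0: nums[0]=7 > 5 → no swap
j=1: nums[1]=11 > 5 → no swap
j=2: nums[2]=6 > 5 → no swap
j=3: nums[3]=10 > 5 → no swap
j=4: nums[4]=4 ≤ 5 → i=0, swap nums[0],nums[4] → [4,11,6,10,7,5]
final swap nums[1],nums[5] → [4,5,6,10,7,11]; return 1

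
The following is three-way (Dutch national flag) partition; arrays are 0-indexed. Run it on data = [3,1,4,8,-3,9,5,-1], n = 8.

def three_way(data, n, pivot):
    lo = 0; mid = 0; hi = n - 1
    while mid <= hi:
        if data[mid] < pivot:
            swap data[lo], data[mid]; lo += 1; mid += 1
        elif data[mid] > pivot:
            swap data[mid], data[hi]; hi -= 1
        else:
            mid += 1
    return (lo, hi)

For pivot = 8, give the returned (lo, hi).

lo=0 mid=0 hi=7
3<8: swap(0,0), lo=1 mid=1 ⇒ [3,1,4,8,-3,9,5,-1]
1<8: swap(1,1), lo=2 mid=2 ⇒ [3,1,4,8,-3,9,5,-1]
4<8: swap(2,2), lo=3 mid=3 ⇒ [3,1,4,8,-3,9,5,-1]
8=8: mid=4
-3<8: swap(3,4), lo=4 mid=5 ⇒ [3,1,4,-3,8,9,5,-1]
9>8: swap(5,7), hi=6 ⇒ [3,1,4,-3,8,-1,5,9]
-1<8: swap(4,5), lo=5 mid=6 ⇒ [3,1,4,-3,-1,8,5,9]
5<8: swap(5,6), lo=6 mid=7 ⇒ [3,1,4,-3,-1,5,8,9]
done. lo=6 hi=6; data=[3,1,4,-3,-1,5,8,9]

(6, 6)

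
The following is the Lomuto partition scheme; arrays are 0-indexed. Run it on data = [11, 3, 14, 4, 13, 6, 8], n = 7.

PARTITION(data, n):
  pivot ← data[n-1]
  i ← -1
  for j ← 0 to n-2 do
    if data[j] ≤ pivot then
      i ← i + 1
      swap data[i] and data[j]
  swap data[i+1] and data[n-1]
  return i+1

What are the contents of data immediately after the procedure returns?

pivot=8, i=-1
j=0: 11>8, skip
j=1: 3≤8, i=0, swap(0,1) ⇒ [3, 11, 14, 4, 13, 6, 8]
j=2: 14>8, skip
j=3: 4≤8, i=1, swap(1,3) ⇒ [3, 4, 14, 11, 13, 6, 8]
j=4: 13>8, skip
j=5: 6≤8, i=2, swap(2,5) ⇒ [3, 4, 6, 11, 13, 14, 8]
swap(3,6) ⇒ [3, 4, 6, 8, 13, 14, 11]; return 3

[3, 4, 6, 8, 13, 14, 11]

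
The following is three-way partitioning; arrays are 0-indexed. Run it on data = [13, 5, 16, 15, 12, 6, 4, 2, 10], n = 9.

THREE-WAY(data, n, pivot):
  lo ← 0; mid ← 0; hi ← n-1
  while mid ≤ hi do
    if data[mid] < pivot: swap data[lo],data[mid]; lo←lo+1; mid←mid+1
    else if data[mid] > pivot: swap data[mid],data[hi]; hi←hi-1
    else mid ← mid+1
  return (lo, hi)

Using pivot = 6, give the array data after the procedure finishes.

lo=0 mid=0 hi=8
13>6: swap(0,8), hi=7 ⇒ [10, 5, 16, 15, 12, 6, 4, 2, 13]
10>6: swap(0,7), hi=6 ⇒ [2, 5, 16, 15, 12, 6, 4, 10, 13]
2<6: swap(0,0), lo=1 mid=1 ⇒ [2, 5, 16, 15, 12, 6, 4, 10, 13]
5<6: swap(1,1), lo=2 mid=2 ⇒ [2, 5, 16, 15, 12, 6, 4, 10, 13]
16>6: swap(2,6), hi=5 ⇒ [2, 5, 4, 15, 12, 6, 16, 10, 13]
4<6: swap(2,2), lo=3 mid=3 ⇒ [2, 5, 4, 15, 12, 6, 16, 10, 13]
15>6: swap(3,5), hi=4 ⇒ [2, 5, 4, 6, 12, 15, 16, 10, 13]
6=6: mid=4
12>6: swap(4,4), hi=3 ⇒ [2, 5, 4, 6, 12, 15, 16, 10, 13]
done. lo=3 hi=3; data=[2, 5, 4, 6, 12, 15, 16, 10, 13]

[2, 5, 4, 6, 12, 15, 16, 10, 13]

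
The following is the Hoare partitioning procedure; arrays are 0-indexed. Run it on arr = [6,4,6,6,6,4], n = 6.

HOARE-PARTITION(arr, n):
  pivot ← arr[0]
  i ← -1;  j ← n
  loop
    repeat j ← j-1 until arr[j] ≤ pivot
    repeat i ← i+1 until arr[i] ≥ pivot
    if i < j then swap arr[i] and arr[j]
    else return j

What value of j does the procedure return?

pivot = arr[0] = 6; i = -1, j = 6
j→5 (arr[5]=4≤6), i→0 (arr[0]=6≥6); i<j, swap → [4,4,6,6,6,6]
j→4 (arr[4]=6≤6), i→2 (arr[2]=6≥6); i<j, swap → [4,4,6,6,6,6]
j→3, i→3; i≥j, return j=3. arr = [4,4,6,6,6,6]

3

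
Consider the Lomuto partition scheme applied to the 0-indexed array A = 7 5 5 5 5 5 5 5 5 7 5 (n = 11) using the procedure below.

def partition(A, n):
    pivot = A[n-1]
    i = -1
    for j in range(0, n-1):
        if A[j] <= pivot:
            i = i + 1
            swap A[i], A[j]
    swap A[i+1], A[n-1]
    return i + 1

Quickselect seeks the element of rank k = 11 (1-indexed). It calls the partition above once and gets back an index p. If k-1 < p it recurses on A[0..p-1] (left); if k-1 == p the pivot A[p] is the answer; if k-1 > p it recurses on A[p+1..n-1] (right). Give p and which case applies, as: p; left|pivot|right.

pivot = A[10] = 5; i = -1
j=0: A[0]=7 > 5 → no swap
j=1: A[1]=5 ≤ 5 → i=0, swap A[0],A[1] → 5 7 5 5 5 5 5 5 5 7 5
j=2: A[2]=5 ≤ 5 → i=1, swap A[1],A[2] → 5 5 7 5 5 5 5 5 5 7 5
j=3: A[3]=5 ≤ 5 → i=2, swap A[2],A[3] → 5 5 5 7 5 5 5 5 5 7 5
j=4: A[4]=5 ≤ 5 → i=3, swap A[3],A[4] → 5 5 5 5 7 5 5 5 5 7 5
j=5: A[5]=5 ≤ 5 → i=4, swap A[4],A[5] → 5 5 5 5 5 7 5 5 5 7 5
j=6: A[6]=5 ≤ 5 → i=5, swap A[5],A[6] → 5 5 5 5 5 5 7 5 5 7 5
j=7: A[7]=5 ≤ 5 → i=6, swap A[6],A[7] → 5 5 5 5 5 5 5 7 5 7 5
j=8: A[8]=5 ≤ 5 → i=7, swap A[7],A[8] → 5 5 5 5 5 5 5 5 7 7 5
j=9: A[9]=7 > 5 → no swap
final swap A[8],A[10] → 5 5 5 5 5 5 5 5 5 7 7; return 8
p = 8; k-1 = 10 > 8 ⇒ right

8; right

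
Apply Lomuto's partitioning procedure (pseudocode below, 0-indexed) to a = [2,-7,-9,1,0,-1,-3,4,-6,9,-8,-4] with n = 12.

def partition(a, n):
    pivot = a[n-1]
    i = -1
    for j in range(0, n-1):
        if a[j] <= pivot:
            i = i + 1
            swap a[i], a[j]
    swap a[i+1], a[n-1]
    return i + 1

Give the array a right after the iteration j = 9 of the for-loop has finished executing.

[-7,-9,-6,1,0,-1,-3,4,2,9,-8,-4]

pivot = a[11] = -4; i = -1
j=0: a[0]=2 > -4 → no swap
j=1: a[1]=-7 ≤ -4 → i=0, swap a[0],a[1] → [-7,2,-9,1,0,-1,-3,4,-6,9,-8,-4]
j=2: a[2]=-9 ≤ -4 → i=1, swap a[1],a[2] → [-7,-9,2,1,0,-1,-3,4,-6,9,-8,-4]
j=3: a[3]=1 > -4 → no swap
j=4: a[4]=0 > -4 → no swap
j=5: a[5]=-1 > -4 → no swap
j=6: a[6]=-3 > -4 → no swap
j=7: a[7]=4 > -4 → no swap
j=8: a[8]=-6 ≤ -4 → i=2, swap a[2],a[8] → [-7,-9,-6,1,0,-1,-3,4,2,9,-8,-4]
j=9: a[9]=9 > -4 → no swap
(after j=9) a = [-7,-9,-6,1,0,-1,-3,4,2,9,-8,-4]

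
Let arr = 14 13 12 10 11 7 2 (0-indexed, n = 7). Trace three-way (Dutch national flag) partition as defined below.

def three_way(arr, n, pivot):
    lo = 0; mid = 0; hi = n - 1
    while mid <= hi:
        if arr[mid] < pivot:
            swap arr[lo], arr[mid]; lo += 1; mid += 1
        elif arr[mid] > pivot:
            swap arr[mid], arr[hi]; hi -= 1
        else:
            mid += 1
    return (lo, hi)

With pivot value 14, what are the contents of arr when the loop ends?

13 12 10 11 7 2 14

lo=0 mid=0 hi=6
14=14: mid=1
13<14: swap(0,1), lo=1 mid=2 ⇒ 13 14 12 10 11 7 2
12<14: swap(1,2), lo=2 mid=3 ⇒ 13 12 14 10 11 7 2
10<14: swap(2,3), lo=3 mid=4 ⇒ 13 12 10 14 11 7 2
11<14: swap(3,4), lo=4 mid=5 ⇒ 13 12 10 11 14 7 2
7<14: swap(4,5), lo=5 mid=6 ⇒ 13 12 10 11 7 14 2
2<14: swap(5,6), lo=6 mid=7 ⇒ 13 12 10 11 7 2 14
done. lo=6 hi=6; arr=13 12 10 11 7 2 14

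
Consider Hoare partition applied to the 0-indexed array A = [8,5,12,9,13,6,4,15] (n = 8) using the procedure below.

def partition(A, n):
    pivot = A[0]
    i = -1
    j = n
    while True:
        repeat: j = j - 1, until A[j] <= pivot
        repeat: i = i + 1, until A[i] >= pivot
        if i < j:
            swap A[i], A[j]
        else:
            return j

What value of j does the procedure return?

pivot = A[0] = 8; i = -1, j = 8
j→6 (A[6]=4≤8), i→0 (A[0]=8≥8); i<j, swap → [4,5,12,9,13,6,8,15]
j→5 (A[5]=6≤8), i→2 (A[2]=12≥8); i<j, swap → [4,5,6,9,13,12,8,15]
j→2, i→3; i≥j, return j=2. A = [4,5,6,9,13,12,8,15]

2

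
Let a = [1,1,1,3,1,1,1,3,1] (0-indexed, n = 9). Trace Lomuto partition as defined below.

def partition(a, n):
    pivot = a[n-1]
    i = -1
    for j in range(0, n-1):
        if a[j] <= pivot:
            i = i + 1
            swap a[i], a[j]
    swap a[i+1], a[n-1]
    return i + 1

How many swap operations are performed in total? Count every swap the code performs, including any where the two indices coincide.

7

pivot=1, i=-1
j=0: 1≤1, i=0, swap(0,0) ⇒ [1,1,1,3,1,1,1,3,1]
j=1: 1≤1, i=1, swap(1,1) ⇒ [1,1,1,3,1,1,1,3,1]
j=2: 1≤1, i=2, swap(2,2) ⇒ [1,1,1,3,1,1,1,3,1]
j=3: 3>1, skip
j=4: 1≤1, i=3, swap(3,4) ⇒ [1,1,1,1,3,1,1,3,1]
j=5: 1≤1, i=4, swap(4,5) ⇒ [1,1,1,1,1,3,1,3,1]
j=6: 1≤1, i=5, swap(5,6) ⇒ [1,1,1,1,1,1,3,3,1]
j=7: 3>1, skip
swap(6,8) ⇒ [1,1,1,1,1,1,1,3,3]; return 6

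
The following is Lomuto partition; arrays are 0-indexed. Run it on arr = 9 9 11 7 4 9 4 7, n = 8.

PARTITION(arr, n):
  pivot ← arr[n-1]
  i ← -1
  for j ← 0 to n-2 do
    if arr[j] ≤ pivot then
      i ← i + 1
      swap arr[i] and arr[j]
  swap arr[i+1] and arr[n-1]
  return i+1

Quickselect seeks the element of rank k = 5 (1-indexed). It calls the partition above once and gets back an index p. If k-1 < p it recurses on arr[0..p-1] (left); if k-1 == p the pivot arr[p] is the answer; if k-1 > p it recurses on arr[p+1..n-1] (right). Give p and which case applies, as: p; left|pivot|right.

pivot=7, i=-1
j=0: 9>7, skip
j=1: 9>7, skip
j=2: 11>7, skip
j=3: 7≤7, i=0, swap(0,3) ⇒ 7 9 11 9 4 9 4 7
j=4: 4≤7, i=1, swap(1,4) ⇒ 7 4 11 9 9 9 4 7
j=5: 9>7, skip
j=6: 4≤7, i=2, swap(2,6) ⇒ 7 4 4 9 9 9 11 7
swap(3,7) ⇒ 7 4 4 7 9 9 11 9; return 3
p = 3; k-1 = 4 > 3 ⇒ right

3; right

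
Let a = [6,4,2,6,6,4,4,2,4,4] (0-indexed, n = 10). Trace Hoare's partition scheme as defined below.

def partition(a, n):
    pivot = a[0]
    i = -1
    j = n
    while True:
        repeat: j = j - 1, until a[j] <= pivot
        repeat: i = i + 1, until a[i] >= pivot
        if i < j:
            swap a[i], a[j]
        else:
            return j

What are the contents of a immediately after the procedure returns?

[4,4,2,4,2,4,4,6,6,6]

pivot=6
j stops at 9 (4), i stops at 0 (6); swap ⇒ [4,4,2,6,6,4,4,2,4,6]
j stops at 8 (4), i stops at 3 (6); swap ⇒ [4,4,2,4,6,4,4,2,6,6]
j stops at 7 (2), i stops at 4 (6); swap ⇒ [4,4,2,4,2,4,4,6,6,6]
j stops at 6, i stops at 7; i≥j ⇒ return 6. a=[4,4,2,4,2,4,4,6,6,6]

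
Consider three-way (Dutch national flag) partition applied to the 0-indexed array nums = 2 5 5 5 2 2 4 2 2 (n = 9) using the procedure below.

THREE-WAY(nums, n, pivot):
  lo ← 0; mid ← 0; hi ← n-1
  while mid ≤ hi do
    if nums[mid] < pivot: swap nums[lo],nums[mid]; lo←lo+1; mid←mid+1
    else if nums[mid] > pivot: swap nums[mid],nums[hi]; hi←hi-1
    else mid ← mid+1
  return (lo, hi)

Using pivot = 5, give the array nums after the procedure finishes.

2 2 2 4 2 2 5 5 5

lo=0 mid=0 hi=8
2<5: swap(0,0), lo=1 mid=1 ⇒ 2 5 5 5 2 2 4 2 2
5=5: mid=2
5=5: mid=3
5=5: mid=4
2<5: swap(1,4), lo=2 mid=5 ⇒ 2 2 5 5 5 2 4 2 2
2<5: swap(2,5), lo=3 mid=6 ⇒ 2 2 2 5 5 5 4 2 2
4<5: swap(3,6), lo=4 mid=7 ⇒ 2 2 2 4 5 5 5 2 2
2<5: swap(4,7), lo=5 mid=8 ⇒ 2 2 2 4 2 5 5 5 2
2<5: swap(5,8), lo=6 mid=9 ⇒ 2 2 2 4 2 2 5 5 5
done. lo=6 hi=8; nums=2 2 2 4 2 2 5 5 5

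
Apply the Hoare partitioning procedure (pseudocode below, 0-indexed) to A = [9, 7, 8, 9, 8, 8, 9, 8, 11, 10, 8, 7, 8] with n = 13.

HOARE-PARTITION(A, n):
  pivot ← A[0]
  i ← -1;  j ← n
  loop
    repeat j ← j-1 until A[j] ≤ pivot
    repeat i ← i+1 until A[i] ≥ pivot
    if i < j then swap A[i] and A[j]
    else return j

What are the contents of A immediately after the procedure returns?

[8, 7, 8, 7, 8, 8, 8, 8, 11, 10, 9, 9, 9]

pivot=9
j stops at 12 (8), i stops at 0 (9); swap ⇒ [8, 7, 8, 9, 8, 8, 9, 8, 11, 10, 8, 7, 9]
j stops at 11 (7), i stops at 3 (9); swap ⇒ [8, 7, 8, 7, 8, 8, 9, 8, 11, 10, 8, 9, 9]
j stops at 10 (8), i stops at 6 (9); swap ⇒ [8, 7, 8, 7, 8, 8, 8, 8, 11, 10, 9, 9, 9]
j stops at 7, i stops at 8; i≥j ⇒ return 7. A=[8, 7, 8, 7, 8, 8, 8, 8, 11, 10, 9, 9, 9]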